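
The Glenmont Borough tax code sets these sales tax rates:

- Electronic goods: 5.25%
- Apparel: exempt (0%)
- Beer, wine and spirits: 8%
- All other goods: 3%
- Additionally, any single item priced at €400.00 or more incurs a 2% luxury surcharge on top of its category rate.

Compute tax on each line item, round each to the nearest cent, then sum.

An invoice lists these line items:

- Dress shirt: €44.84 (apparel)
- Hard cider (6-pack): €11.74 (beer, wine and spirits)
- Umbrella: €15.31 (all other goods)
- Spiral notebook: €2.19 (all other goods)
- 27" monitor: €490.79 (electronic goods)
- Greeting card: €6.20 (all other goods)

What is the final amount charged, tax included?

€608.31

Dress shirt €44.84: apparel → 0% → €0.00
Hard cider (6-pack) €11.74: beer, wine and spirits → 8% → €0.94
Umbrella €15.31: all other goods → 3% → €0.46
Spiral notebook €2.19: all other goods → 3% → €0.07
27" monitor €490.79: electronic goods → 5.25% + 2% surcharge = 7.25% → €35.58
Greeting card €6.20: all other goods → 3% → €0.19
Subtotal = €571.07; tax = €37.24; total due = €608.31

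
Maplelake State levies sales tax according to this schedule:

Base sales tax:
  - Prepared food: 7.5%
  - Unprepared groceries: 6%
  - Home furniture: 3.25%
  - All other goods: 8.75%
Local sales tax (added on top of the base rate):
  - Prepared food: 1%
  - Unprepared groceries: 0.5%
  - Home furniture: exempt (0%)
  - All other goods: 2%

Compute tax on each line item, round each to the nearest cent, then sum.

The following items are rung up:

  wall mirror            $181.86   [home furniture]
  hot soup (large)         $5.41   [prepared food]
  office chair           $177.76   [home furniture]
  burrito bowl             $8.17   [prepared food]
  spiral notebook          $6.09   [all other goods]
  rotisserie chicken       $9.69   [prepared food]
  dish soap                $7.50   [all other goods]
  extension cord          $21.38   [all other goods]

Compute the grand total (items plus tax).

Wall mirror $181.86: home furniture → 3.25% + 0% local = 3.25% → $5.91
Hot soup (large) $5.41: prepared food → 7.5% + 1% local = 8.5% → $0.46
Office chair $177.76: home furniture → 3.25% + 0% local = 3.25% → $5.78
Burrito bowl $8.17: prepared food → 7.5% + 1% local = 8.5% → $0.69
Spiral notebook $6.09: all other goods → 8.75% + 2% local = 10.75% → $0.65
Rotisserie chicken $9.69: prepared food → 7.5% + 1% local = 8.5% → $0.82
Dish soap $7.50: all other goods → 8.75% + 2% local = 10.75% → $0.81
Extension cord $21.38: all other goods → 8.75% + 2% local = 10.75% → $2.30
Subtotal = $417.86; tax = $17.42; total due = $435.28

$435.28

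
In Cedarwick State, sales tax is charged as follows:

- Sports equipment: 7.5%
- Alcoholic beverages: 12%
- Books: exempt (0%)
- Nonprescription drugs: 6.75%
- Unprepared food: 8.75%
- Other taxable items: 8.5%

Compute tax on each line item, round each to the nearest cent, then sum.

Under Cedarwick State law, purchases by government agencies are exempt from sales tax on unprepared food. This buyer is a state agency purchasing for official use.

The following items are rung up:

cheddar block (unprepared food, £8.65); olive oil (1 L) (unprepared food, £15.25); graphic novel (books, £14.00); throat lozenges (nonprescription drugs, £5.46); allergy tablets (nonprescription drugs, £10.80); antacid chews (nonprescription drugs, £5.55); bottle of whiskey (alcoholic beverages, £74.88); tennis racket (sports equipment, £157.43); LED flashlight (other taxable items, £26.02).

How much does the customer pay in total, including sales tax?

£342.52

Cheddar block £8.65: unprepared food, buyer-exempt → 0% → £0.00
Olive oil (1 L) £15.25: unprepared food, buyer-exempt → 0% → £0.00
Graphic novel £14.00: books → 0% → £0.00
Throat lozenges £5.46: nonprescription drugs → 6.75% → £0.37
Allergy tablets £10.80: nonprescription drugs → 6.75% → £0.73
Antacid chews £5.55: nonprescription drugs → 6.75% → £0.37
Bottle of whiskey £74.88: alcoholic beverages → 12% → £8.99
Tennis racket £157.43: sports equipment → 7.5% → £11.81
LED flashlight £26.02: other taxable items → 8.5% → £2.21
Subtotal = £318.04; tax = £24.48; total due = £342.52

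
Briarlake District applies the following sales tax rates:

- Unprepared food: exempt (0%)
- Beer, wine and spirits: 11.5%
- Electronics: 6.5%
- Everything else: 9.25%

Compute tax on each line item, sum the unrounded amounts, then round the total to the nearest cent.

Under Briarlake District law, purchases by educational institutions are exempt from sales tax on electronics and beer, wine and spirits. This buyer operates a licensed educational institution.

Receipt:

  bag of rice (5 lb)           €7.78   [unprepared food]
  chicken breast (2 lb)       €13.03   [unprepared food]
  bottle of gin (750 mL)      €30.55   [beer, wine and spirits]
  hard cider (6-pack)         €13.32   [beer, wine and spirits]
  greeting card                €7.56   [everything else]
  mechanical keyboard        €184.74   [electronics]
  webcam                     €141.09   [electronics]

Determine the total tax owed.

Bag of rice (5 lb) €7.78: unprepared food → 0% → €0.00
Chicken breast (2 lb) €13.03: unprepared food → 0% → €0.00
Bottle of gin (750 mL) €30.55: beer, wine and spirits, buyer-exempt → 0% → €0.00
Hard cider (6-pack) €13.32: beer, wine and spirits, buyer-exempt → 0% → €0.00
Greeting card €7.56: everything else → 9.25% → €0.6993
Mechanical keyboard €184.74: electronics, buyer-exempt → 0% → €0.00
Webcam €141.09: electronics, buyer-exempt → 0% → €0.00
Unrounded tax sum = €0.6993 → €0.70

€0.70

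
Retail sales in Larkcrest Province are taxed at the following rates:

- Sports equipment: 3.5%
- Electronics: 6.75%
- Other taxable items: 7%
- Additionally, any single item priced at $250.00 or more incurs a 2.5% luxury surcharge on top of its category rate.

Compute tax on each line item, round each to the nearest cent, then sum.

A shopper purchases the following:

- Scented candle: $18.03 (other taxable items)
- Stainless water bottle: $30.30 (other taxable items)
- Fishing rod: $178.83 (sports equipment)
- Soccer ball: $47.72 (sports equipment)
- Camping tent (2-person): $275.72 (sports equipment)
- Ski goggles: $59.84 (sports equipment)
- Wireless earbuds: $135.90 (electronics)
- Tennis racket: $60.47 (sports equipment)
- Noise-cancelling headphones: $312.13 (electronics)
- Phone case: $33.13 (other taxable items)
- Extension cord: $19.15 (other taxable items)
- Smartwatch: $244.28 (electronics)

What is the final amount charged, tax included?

$1505.75

Scented candle $18.03: other taxable items → 7% → $1.26
Stainless water bottle $30.30: other taxable items → 7% → $2.12
Fishing rod $178.83: sports equipment → 3.5% → $6.26
Soccer ball $47.72: sports equipment → 3.5% → $1.67
Camping tent (2-person) $275.72: sports equipment → 3.5% + 2.5% surcharge = 6% → $16.54
Ski goggles $59.84: sports equipment → 3.5% → $2.09
Wireless earbuds $135.90: electronics → 6.75% → $9.17
Tennis racket $60.47: sports equipment → 3.5% → $2.12
Noise-cancelling headphones $312.13: electronics → 6.75% + 2.5% surcharge = 9.25% → $28.87
Phone case $33.13: other taxable items → 7% → $2.32
Extension cord $19.15: other taxable items → 7% → $1.34
Smartwatch $244.28: electronics → 6.75% → $16.49
Subtotal = $1415.50; tax = $90.25; total due = $1505.75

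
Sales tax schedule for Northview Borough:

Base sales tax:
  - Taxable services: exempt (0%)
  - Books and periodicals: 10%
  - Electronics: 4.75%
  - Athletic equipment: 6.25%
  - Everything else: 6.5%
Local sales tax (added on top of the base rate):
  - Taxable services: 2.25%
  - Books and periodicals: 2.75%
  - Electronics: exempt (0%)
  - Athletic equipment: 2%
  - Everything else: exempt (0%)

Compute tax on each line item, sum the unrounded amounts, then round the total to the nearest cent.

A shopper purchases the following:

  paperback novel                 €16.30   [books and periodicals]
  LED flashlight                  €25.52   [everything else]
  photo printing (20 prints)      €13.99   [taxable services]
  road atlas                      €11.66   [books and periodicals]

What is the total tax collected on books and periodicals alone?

Paperback novel €16.30: books and periodicals → 10% + 2.75% local = 12.75% → €2.07825
Road atlas €11.66: books and periodicals → 10% + 2.75% local = 12.75% → €1.48665
Tax on books and periodicals: unrounded sum = €3.5649 → €3.56

€3.56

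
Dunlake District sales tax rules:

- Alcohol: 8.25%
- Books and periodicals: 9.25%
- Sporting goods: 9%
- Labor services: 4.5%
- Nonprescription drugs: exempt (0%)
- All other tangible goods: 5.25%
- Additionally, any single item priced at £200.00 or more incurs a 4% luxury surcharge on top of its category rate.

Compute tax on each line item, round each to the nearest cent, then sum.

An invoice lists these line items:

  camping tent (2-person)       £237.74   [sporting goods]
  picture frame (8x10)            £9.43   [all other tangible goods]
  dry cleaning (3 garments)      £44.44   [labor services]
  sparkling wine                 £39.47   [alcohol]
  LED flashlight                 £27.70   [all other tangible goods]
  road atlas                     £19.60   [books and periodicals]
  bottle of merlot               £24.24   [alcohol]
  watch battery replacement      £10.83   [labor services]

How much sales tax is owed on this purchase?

£42.42

Camping tent (2-person) £237.74: sporting goods → 9% + 4% surcharge = 13% → £30.91
Picture frame (8x10) £9.43: all other tangible goods → 5.25% → £0.50
Dry cleaning (3 garments) £44.44: labor services → 4.5% → £2.00
Sparkling wine £39.47: alcohol → 8.25% → £3.26
LED flashlight £27.70: all other tangible goods → 5.25% → £1.45
Road atlas £19.60: books and periodicals → 9.25% → £1.81
Bottle of merlot £24.24: alcohol → 8.25% → £2.00
Watch battery replacement £10.83: labor services → 4.5% → £0.49
Total tax = £30.91 + £0.50 + £2.00 + £3.26 + £1.45 + £1.81 + £2.00 + £0.49 = £42.42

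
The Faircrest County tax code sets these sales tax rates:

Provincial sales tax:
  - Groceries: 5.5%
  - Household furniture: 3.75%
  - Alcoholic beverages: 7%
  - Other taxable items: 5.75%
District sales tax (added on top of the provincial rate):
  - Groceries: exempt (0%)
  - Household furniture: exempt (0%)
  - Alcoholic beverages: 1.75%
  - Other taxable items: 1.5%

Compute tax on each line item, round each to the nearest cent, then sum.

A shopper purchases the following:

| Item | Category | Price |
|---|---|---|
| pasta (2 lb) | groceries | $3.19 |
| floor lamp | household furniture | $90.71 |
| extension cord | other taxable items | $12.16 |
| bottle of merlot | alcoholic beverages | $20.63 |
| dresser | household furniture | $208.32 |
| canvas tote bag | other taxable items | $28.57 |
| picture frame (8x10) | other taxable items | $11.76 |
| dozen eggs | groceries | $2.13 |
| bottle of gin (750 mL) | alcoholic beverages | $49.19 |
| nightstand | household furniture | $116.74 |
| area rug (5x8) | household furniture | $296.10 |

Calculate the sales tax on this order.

Pasta (2 lb) $3.19: groceries → 5.5% + 0% district = 5.5% → $0.18
Floor lamp $90.71: household furniture → 3.75% + 0% district = 3.75% → $3.40
Extension cord $12.16: other taxable items → 5.75% + 1.5% district = 7.25% → $0.88
Bottle of merlot $20.63: alcoholic beverages → 7% + 1.75% district = 8.75% → $1.81
Dresser $208.32: household furniture → 3.75% + 0% district = 3.75% → $7.81
Canvas tote bag $28.57: other taxable items → 5.75% + 1.5% district = 7.25% → $2.07
Picture frame (8x10) $11.76: other taxable items → 5.75% + 1.5% district = 7.25% → $0.85
Dozen eggs $2.13: groceries → 5.5% + 0% district = 5.5% → $0.12
Bottle of gin (750 mL) $49.19: alcoholic beverages → 7% + 1.75% district = 8.75% → $4.30
Nightstand $116.74: household furniture → 3.75% + 0% district = 3.75% → $4.38
Area rug (5x8) $296.10: household furniture → 3.75% + 0% district = 3.75% → $11.10
Total tax = $0.18 + $3.40 + $0.88 + $1.81 + $7.81 + $2.07 + $0.85 + $0.12 + $4.30 + $4.38 + $11.10 = $36.90

$36.90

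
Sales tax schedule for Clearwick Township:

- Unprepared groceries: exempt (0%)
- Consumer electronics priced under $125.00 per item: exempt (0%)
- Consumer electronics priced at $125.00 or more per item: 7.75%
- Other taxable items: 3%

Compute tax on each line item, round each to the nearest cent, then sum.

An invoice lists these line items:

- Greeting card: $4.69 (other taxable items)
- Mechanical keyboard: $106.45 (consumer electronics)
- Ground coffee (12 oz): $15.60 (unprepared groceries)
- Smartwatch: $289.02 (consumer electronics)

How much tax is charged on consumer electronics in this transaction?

Mechanical keyboard $106.45: consumer electronics, under $125.00 → 0% → $0.00
Smartwatch $289.02: consumer electronics, $125.00 or more → 7.75% → $22.40
Tax on consumer electronics = $0.00 + $22.40 = $22.40

$22.40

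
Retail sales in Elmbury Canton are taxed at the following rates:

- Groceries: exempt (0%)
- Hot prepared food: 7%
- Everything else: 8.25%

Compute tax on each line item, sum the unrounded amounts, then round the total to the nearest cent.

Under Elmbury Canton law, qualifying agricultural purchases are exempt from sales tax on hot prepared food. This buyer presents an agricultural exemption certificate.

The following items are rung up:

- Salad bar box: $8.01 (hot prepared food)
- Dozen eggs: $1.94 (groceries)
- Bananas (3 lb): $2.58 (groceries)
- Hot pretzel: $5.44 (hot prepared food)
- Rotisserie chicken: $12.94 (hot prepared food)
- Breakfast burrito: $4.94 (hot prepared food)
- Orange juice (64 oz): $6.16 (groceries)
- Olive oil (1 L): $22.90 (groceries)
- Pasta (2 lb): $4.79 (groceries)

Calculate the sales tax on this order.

$0.00

Salad bar box $8.01: hot prepared food, buyer-exempt → 0% → $0.00
Dozen eggs $1.94: groceries → 0% → $0.00
Bananas (3 lb) $2.58: groceries → 0% → $0.00
Hot pretzel $5.44: hot prepared food, buyer-exempt → 0% → $0.00
Rotisserie chicken $12.94: hot prepared food, buyer-exempt → 0% → $0.00
Breakfast burrito $4.94: hot prepared food, buyer-exempt → 0% → $0.00
Orange juice (64 oz) $6.16: groceries → 0% → $0.00
Olive oil (1 L) $22.90: groceries → 0% → $0.00
Pasta (2 lb) $4.79: groceries → 0% → $0.00
Unrounded tax sum = $0.00 → $0.00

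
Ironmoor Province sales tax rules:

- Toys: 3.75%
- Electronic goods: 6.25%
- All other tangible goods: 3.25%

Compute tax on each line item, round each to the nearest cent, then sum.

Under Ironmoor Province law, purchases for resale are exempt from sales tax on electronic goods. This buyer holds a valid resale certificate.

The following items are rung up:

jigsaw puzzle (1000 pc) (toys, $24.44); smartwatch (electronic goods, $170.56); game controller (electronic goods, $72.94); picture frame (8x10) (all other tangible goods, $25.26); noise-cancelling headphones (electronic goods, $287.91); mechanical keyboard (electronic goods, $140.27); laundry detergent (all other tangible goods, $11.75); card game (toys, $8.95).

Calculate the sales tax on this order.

Jigsaw puzzle (1000 pc) $24.44: toys → 3.75% → $0.92
Smartwatch $170.56: electronic goods, buyer-exempt → 0% → $0.00
Game controller $72.94: electronic goods, buyer-exempt → 0% → $0.00
Picture frame (8x10) $25.26: all other tangible goods → 3.25% → $0.82
Noise-cancelling headphones $287.91: electronic goods, buyer-exempt → 0% → $0.00
Mechanical keyboard $140.27: electronic goods, buyer-exempt → 0% → $0.00
Laundry detergent $11.75: all other tangible goods → 3.25% → $0.38
Card game $8.95: toys → 3.75% → $0.34
Total tax = $0.92 + $0.82 + $0.38 + $0.34 = $2.46

$2.46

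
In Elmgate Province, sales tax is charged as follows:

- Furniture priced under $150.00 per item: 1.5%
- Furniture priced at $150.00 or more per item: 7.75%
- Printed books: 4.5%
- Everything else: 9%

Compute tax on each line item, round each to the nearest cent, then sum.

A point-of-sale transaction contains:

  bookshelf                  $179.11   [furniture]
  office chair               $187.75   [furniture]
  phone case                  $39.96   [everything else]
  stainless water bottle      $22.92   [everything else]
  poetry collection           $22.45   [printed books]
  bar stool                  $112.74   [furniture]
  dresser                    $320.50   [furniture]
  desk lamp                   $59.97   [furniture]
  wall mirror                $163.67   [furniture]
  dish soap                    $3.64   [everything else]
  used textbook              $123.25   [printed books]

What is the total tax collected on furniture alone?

$68.54

Bookshelf $179.11: furniture, $150.00 or more → 7.75% → $13.88
Office chair $187.75: furniture, $150.00 or more → 7.75% → $14.55
Bar stool $112.74: furniture, under $150.00 → 1.5% → $1.69
Dresser $320.50: furniture, $150.00 or more → 7.75% → $24.84
Desk lamp $59.97: furniture, under $150.00 → 1.5% → $0.90
Wall mirror $163.67: furniture, $150.00 or more → 7.75% → $12.68
Tax on furniture = $13.88 + $14.55 + $1.69 + $24.84 + $0.90 + $12.68 = $68.54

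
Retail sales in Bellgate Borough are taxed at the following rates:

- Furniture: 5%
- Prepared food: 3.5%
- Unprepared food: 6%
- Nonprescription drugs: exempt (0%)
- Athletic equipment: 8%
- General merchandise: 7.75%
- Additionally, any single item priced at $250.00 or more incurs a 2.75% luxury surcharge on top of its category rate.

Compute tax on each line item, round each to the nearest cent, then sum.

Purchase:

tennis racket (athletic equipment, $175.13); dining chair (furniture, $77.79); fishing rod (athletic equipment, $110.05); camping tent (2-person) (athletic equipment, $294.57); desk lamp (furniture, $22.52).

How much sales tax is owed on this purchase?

Tennis racket $175.13: athletic equipment → 8% → $14.01
Dining chair $77.79: furniture → 5% → $3.89
Fishing rod $110.05: athletic equipment → 8% → $8.80
Camping tent (2-person) $294.57: athletic equipment → 8% + 2.75% surcharge = 10.75% → $31.67
Desk lamp $22.52: furniture → 5% → $1.13
Total tax = $14.01 + $3.89 + $8.80 + $31.67 + $1.13 = $59.50

$59.50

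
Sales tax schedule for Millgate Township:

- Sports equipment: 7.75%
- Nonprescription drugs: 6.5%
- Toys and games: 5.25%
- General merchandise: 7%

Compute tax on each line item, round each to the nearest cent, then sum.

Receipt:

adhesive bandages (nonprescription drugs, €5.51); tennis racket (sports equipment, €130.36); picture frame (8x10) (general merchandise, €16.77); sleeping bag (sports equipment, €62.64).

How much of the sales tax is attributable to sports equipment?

€14.95

Tennis racket €130.36: sports equipment → 7.75% → €10.10
Sleeping bag €62.64: sports equipment → 7.75% → €4.85
Tax on sports equipment = €10.10 + €4.85 = €14.95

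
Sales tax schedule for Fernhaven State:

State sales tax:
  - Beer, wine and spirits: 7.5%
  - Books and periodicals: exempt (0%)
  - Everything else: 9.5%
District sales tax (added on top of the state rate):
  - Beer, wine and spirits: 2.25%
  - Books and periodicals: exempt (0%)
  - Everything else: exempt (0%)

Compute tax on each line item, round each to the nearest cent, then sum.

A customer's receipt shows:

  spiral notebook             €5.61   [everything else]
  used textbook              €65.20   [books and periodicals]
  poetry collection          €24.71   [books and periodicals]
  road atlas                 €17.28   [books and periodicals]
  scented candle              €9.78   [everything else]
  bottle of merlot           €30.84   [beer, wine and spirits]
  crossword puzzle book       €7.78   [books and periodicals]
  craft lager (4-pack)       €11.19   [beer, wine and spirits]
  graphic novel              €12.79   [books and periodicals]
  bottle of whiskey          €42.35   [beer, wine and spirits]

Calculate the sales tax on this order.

€9.69

Spiral notebook €5.61: everything else → 9.5% + 0% district = 9.5% → €0.53
Used textbook €65.20: books and periodicals → 0% + 0% district = 0% → €0.00
Poetry collection €24.71: books and periodicals → 0% + 0% district = 0% → €0.00
Road atlas €17.28: books and periodicals → 0% + 0% district = 0% → €0.00
Scented candle €9.78: everything else → 9.5% + 0% district = 9.5% → €0.93
Bottle of merlot €30.84: beer, wine and spirits → 7.5% + 2.25% district = 9.75% → €3.01
Crossword puzzle book €7.78: books and periodicals → 0% + 0% district = 0% → €0.00
Craft lager (4-pack) €11.19: beer, wine and spirits → 7.5% + 2.25% district = 9.75% → €1.09
Graphic novel €12.79: books and periodicals → 0% + 0% district = 0% → €0.00
Bottle of whiskey €42.35: beer, wine and spirits → 7.5% + 2.25% district = 9.75% → €4.13
Total tax = €0.53 + €0.93 + €3.01 + €1.09 + €4.13 = €9.69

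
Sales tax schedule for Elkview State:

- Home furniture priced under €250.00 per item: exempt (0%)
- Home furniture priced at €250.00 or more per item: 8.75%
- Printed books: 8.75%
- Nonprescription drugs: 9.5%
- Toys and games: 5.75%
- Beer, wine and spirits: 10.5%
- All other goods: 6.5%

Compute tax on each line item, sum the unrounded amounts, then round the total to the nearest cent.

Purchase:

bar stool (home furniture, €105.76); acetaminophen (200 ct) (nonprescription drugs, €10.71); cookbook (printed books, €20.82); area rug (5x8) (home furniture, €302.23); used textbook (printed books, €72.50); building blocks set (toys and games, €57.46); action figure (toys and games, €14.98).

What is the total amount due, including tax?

Bar stool €105.76: home furniture, under €250.00 → 0% → €0.00
Acetaminophen (200 ct) €10.71: nonprescription drugs → 9.5% → €1.01745
Cookbook €20.82: printed books → 8.75% → €1.82175
Area rug (5x8) €302.23: home furniture, €250.00 or more → 8.75% → €26.445125
Used textbook €72.50: printed books → 8.75% → €6.34375
Building blocks set €57.46: toys and games → 5.75% → €3.30395
Action figure €14.98: toys and games → 5.75% → €0.86135
Subtotal = €584.46; unrounded tax = €39.793375 → €39.79; total due = €624.25

€624.25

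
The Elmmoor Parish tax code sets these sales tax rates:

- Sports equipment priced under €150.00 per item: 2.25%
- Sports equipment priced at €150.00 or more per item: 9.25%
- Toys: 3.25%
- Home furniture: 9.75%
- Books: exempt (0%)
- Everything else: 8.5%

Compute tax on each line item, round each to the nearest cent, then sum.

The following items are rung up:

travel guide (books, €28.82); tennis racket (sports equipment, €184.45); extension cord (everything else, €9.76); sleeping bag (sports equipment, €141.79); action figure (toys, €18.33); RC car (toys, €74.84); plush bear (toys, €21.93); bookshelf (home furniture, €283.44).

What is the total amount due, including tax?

Travel guide €28.82: books → 0% → €0.00
Tennis racket €184.45: sports equipment, €150.00 or more → 9.25% → €17.06
Extension cord €9.76: everything else → 8.5% → €0.83
Sleeping bag €141.79: sports equipment, under €150.00 → 2.25% → €3.19
Action figure €18.33: toys → 3.25% → €0.60
RC car €74.84: toys → 3.25% → €2.43
Plush bear €21.93: toys → 3.25% → €0.71
Bookshelf €283.44: home furniture → 9.75% → €27.64
Subtotal = €763.36; tax = €52.46; total due = €815.82

€815.82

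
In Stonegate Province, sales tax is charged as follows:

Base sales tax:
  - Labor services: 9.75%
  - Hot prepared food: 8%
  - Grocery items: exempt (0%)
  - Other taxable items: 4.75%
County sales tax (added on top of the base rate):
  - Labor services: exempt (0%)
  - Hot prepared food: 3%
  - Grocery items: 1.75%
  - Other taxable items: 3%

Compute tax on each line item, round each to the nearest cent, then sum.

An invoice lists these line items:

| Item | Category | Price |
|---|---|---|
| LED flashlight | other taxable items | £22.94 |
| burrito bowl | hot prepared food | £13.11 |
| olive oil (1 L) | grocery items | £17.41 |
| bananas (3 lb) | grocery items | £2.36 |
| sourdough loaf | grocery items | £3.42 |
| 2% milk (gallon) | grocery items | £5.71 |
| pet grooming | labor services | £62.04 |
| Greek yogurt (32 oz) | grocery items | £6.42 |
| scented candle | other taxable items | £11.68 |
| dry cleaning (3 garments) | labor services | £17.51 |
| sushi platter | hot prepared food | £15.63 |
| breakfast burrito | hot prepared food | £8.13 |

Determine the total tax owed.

£15.11

LED flashlight £22.94: other taxable items → 4.75% + 3% county = 7.75% → £1.78
Burrito bowl £13.11: hot prepared food → 8% + 3% county = 11% → £1.44
Olive oil (1 L) £17.41: grocery items → 0% + 1.75% county = 1.75% → £0.30
Bananas (3 lb) £2.36: grocery items → 0% + 1.75% county = 1.75% → £0.04
Sourdough loaf £3.42: grocery items → 0% + 1.75% county = 1.75% → £0.06
2% milk (gallon) £5.71: grocery items → 0% + 1.75% county = 1.75% → £0.10
Pet grooming £62.04: labor services → 9.75% + 0% county = 9.75% → £6.05
Greek yogurt (32 oz) £6.42: grocery items → 0% + 1.75% county = 1.75% → £0.11
Scented candle £11.68: other taxable items → 4.75% + 3% county = 7.75% → £0.91
Dry cleaning (3 garments) £17.51: labor services → 9.75% + 0% county = 9.75% → £1.71
Sushi platter £15.63: hot prepared food → 8% + 3% county = 11% → £1.72
Breakfast burrito £8.13: hot prepared food → 8% + 3% county = 11% → £0.89
Total tax = £1.78 + £1.44 + £0.30 + £0.04 + £0.06 + £0.10 + £6.05 + £0.11 + £0.91 + £1.71 + £1.72 + £0.89 = £15.11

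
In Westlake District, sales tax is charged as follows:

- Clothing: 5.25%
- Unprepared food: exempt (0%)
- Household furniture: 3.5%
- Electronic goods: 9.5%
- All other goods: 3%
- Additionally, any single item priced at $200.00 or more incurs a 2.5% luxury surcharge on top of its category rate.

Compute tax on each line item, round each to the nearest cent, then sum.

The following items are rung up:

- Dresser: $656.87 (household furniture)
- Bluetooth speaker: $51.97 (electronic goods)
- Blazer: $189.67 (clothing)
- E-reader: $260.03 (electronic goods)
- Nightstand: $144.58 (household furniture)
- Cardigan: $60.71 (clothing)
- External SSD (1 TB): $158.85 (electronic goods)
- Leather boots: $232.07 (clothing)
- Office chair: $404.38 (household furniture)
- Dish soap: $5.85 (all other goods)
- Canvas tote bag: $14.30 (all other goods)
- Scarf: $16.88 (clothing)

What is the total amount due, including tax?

Dresser $656.87: household furniture → 3.5% + 2.5% surcharge = 6% → $39.41
Bluetooth speaker $51.97: electronic goods → 9.5% → $4.94
Blazer $189.67: clothing → 5.25% → $9.96
E-reader $260.03: electronic goods → 9.5% + 2.5% surcharge = 12% → $31.20
Nightstand $144.58: household furniture → 3.5% → $5.06
Cardigan $60.71: clothing → 5.25% → $3.19
External SSD (1 TB) $158.85: electronic goods → 9.5% → $15.09
Leather boots $232.07: clothing → 5.25% + 2.5% surcharge = 7.75% → $17.99
Office chair $404.38: household furniture → 3.5% + 2.5% surcharge = 6% → $24.26
Dish soap $5.85: all other goods → 3% → $0.18
Canvas tote bag $14.30: all other goods → 3% → $0.43
Scarf $16.88: clothing → 5.25% → $0.89
Subtotal = $2196.16; tax = $152.60; total due = $2348.76

$2348.76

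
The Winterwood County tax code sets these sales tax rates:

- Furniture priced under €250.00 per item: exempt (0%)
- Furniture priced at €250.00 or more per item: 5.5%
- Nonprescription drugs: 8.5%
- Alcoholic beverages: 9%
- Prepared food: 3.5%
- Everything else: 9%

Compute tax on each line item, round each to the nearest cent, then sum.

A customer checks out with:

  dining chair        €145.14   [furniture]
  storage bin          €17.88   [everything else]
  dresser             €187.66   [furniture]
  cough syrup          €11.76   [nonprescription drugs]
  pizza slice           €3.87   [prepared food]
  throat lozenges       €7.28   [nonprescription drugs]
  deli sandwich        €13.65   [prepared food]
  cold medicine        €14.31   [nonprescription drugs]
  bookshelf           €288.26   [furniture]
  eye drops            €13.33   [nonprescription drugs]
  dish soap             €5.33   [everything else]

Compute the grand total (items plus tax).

€731.00

Dining chair €145.14: furniture, under €250.00 → 0% → €0.00
Storage bin €17.88: everything else → 9% → €1.61
Dresser €187.66: furniture, under €250.00 → 0% → €0.00
Cough syrup €11.76: nonprescription drugs → 8.5% → €1.00
Pizza slice €3.87: prepared food → 3.5% → €0.14
Throat lozenges €7.28: nonprescription drugs → 8.5% → €0.62
Deli sandwich €13.65: prepared food → 3.5% → €0.48
Cold medicine €14.31: nonprescription drugs → 8.5% → €1.22
Bookshelf €288.26: furniture, €250.00 or more → 5.5% → €15.85
Eye drops €13.33: nonprescription drugs → 8.5% → €1.13
Dish soap €5.33: everything else → 9% → €0.48
Subtotal = €708.47; tax = €22.53; total due = €731.00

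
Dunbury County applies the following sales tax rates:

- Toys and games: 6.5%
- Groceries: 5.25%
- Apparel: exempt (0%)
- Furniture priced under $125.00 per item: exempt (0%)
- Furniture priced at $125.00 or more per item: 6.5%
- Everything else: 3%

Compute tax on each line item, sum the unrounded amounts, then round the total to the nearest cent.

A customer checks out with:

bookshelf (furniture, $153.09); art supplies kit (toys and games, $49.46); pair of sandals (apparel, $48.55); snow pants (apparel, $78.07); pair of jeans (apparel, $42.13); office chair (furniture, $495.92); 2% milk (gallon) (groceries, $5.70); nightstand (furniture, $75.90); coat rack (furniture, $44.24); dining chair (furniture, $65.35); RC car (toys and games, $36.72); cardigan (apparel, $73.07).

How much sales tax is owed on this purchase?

$48.09

Bookshelf $153.09: furniture, $125.00 or more → 6.5% → $9.95085
Art supplies kit $49.46: toys and games → 6.5% → $3.2149
Pair of sandals $48.55: apparel → 0% → $0.00
Snow pants $78.07: apparel → 0% → $0.00
Pair of jeans $42.13: apparel → 0% → $0.00
Office chair $495.92: furniture, $125.00 or more → 6.5% → $32.2348
2% milk (gallon) $5.70: groceries → 5.25% → $0.29925
Nightstand $75.90: furniture, under $125.00 → 0% → $0.00
Coat rack $44.24: furniture, under $125.00 → 0% → $0.00
Dining chair $65.35: furniture, under $125.00 → 0% → $0.00
RC car $36.72: toys and games → 6.5% → $2.3868
Cardigan $73.07: apparel → 0% → $0.00
Unrounded tax sum = $48.0866 → $48.09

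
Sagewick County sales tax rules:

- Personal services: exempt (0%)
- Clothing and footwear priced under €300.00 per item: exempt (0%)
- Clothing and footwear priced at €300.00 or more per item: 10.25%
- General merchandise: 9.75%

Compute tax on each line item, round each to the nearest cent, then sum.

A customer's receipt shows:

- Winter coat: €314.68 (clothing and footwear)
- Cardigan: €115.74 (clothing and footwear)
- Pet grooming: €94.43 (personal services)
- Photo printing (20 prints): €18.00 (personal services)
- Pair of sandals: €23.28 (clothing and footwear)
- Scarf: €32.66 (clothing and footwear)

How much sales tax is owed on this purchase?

Winter coat €314.68: clothing and footwear, €300.00 or more → 10.25% → €32.25
Cardigan €115.74: clothing and footwear, under €300.00 → 0% → €0.00
Pet grooming €94.43: personal services → 0% → €0.00
Photo printing (20 prints) €18.00: personal services → 0% → €0.00
Pair of sandals €23.28: clothing and footwear, under €300.00 → 0% → €0.00
Scarf €32.66: clothing and footwear, under €300.00 → 0% → €0.00
Total tax = €32.25

€32.25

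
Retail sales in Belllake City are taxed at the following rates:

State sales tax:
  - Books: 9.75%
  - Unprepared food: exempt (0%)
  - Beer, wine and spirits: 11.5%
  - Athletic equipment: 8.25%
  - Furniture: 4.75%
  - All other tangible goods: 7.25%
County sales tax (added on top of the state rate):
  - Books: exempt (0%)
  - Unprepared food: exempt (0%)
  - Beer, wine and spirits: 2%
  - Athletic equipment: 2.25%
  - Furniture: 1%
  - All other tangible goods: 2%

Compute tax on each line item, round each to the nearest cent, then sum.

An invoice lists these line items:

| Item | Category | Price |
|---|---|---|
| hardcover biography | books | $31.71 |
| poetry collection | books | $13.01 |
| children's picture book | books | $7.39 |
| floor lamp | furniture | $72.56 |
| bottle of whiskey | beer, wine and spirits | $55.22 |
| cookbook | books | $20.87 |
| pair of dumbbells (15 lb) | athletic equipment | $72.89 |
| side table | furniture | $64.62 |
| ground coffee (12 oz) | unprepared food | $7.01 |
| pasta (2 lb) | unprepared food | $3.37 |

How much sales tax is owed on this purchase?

Hardcover biography $31.71: books → 9.75% + 0% county = 9.75% → $3.09
Poetry collection $13.01: books → 9.75% + 0% county = 9.75% → $1.27
Children's picture book $7.39: books → 9.75% + 0% county = 9.75% → $0.72
Floor lamp $72.56: furniture → 4.75% + 1% county = 5.75% → $4.17
Bottle of whiskey $55.22: beer, wine and spirits → 11.5% + 2% county = 13.5% → $7.45
Cookbook $20.87: books → 9.75% + 0% county = 9.75% → $2.03
Pair of dumbbells (15 lb) $72.89: athletic equipment → 8.25% + 2.25% county = 10.5% → $7.65
Side table $64.62: furniture → 4.75% + 1% county = 5.75% → $3.72
Ground coffee (12 oz) $7.01: unprepared food → 0% + 0% county = 0% → $0.00
Pasta (2 lb) $3.37: unprepared food → 0% + 0% county = 0% → $0.00
Total tax = $3.09 + $1.27 + $0.72 + $4.17 + $7.45 + $2.03 + $7.65 + $3.72 = $30.10

$30.10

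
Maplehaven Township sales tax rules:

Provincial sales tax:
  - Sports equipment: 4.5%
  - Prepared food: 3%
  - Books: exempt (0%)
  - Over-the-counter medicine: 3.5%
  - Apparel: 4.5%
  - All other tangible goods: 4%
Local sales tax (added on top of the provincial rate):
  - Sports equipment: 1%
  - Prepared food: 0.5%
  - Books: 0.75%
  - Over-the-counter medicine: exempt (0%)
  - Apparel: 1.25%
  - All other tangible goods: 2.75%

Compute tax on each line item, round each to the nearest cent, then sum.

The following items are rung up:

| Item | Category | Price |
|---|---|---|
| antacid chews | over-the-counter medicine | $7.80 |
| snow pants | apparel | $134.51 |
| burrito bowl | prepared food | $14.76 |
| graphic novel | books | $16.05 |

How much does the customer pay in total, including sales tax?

Antacid chews $7.80: over-the-counter medicine → 3.5% + 0% local = 3.5% → $0.27
Snow pants $134.51: apparel → 4.5% + 1.25% local = 5.75% → $7.73
Burrito bowl $14.76: prepared food → 3% + 0.5% local = 3.5% → $0.52
Graphic novel $16.05: books → 0% + 0.75% local = 0.75% → $0.12
Subtotal = $173.12; tax = $8.64; total due = $181.76

$181.76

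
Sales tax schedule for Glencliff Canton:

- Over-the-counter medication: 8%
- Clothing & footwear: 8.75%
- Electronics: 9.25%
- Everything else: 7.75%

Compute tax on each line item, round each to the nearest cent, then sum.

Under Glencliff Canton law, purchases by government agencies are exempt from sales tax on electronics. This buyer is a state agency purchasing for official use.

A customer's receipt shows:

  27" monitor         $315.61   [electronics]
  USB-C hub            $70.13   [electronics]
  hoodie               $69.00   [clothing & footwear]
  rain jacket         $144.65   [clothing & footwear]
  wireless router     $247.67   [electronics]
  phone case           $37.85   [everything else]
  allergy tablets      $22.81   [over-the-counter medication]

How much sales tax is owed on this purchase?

27" monitor $315.61: electronics, buyer-exempt → 0% → $0.00
USB-C hub $70.13: electronics, buyer-exempt → 0% → $0.00
Hoodie $69.00: clothing & footwear → 8.75% → $6.04
Rain jacket $144.65: clothing & footwear → 8.75% → $12.66
Wireless router $247.67: electronics, buyer-exempt → 0% → $0.00
Phone case $37.85: everything else → 7.75% → $2.93
Allergy tablets $22.81: over-the-counter medication → 8% → $1.82
Total tax = $6.04 + $12.66 + $2.93 + $1.82 = $23.45

$23.45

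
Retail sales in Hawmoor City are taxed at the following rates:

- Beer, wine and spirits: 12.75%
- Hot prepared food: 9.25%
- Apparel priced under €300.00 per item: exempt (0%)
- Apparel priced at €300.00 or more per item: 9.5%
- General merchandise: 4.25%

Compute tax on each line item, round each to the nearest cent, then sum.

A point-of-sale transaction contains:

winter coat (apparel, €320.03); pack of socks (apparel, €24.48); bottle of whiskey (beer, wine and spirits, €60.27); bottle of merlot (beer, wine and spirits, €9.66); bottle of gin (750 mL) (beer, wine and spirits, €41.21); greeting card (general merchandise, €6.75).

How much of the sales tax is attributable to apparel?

€30.40

Winter coat €320.03: apparel, €300.00 or more → 9.5% → €30.40
Pack of socks €24.48: apparel, under €300.00 → 0% → €0.00
Tax on apparel = €30.40 + €0.00 = €30.40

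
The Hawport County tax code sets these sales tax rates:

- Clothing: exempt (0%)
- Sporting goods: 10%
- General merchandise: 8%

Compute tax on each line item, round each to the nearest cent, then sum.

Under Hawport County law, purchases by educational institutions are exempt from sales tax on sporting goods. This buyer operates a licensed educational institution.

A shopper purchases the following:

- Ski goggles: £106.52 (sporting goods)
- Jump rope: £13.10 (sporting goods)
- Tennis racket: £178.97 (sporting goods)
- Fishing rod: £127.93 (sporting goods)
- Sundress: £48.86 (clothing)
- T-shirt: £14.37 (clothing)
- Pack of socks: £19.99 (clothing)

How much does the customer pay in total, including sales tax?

Ski goggles £106.52: sporting goods, buyer-exempt → 0% → £0.00
Jump rope £13.10: sporting goods, buyer-exempt → 0% → £0.00
Tennis racket £178.97: sporting goods, buyer-exempt → 0% → £0.00
Fishing rod £127.93: sporting goods, buyer-exempt → 0% → £0.00
Sundress £48.86: clothing → 0% → £0.00
T-shirt £14.37: clothing → 0% → £0.00
Pack of socks £19.99: clothing → 0% → £0.00
Subtotal = £509.74; tax = £0.00; total due = £509.74

£509.74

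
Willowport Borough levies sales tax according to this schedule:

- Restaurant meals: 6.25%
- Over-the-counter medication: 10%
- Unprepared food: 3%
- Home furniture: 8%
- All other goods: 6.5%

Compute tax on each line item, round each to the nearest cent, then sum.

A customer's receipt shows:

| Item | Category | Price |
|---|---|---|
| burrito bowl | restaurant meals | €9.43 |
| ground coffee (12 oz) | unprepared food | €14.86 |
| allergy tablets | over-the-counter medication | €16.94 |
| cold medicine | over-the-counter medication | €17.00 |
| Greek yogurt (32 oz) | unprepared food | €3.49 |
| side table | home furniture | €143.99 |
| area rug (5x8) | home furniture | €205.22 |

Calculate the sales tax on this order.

€32.47

Burrito bowl €9.43: restaurant meals → 6.25% → €0.59
Ground coffee (12 oz) €14.86: unprepared food → 3% → €0.45
Allergy tablets €16.94: over-the-counter medication → 10% → €1.69
Cold medicine €17.00: over-the-counter medication → 10% → €1.70
Greek yogurt (32 oz) €3.49: unprepared food → 3% → €0.10
Side table €143.99: home furniture → 8% → €11.52
Area rug (5x8) €205.22: home furniture → 8% → €16.42
Total tax = €0.59 + €0.45 + €1.69 + €1.70 + €0.10 + €11.52 + €16.42 = €32.47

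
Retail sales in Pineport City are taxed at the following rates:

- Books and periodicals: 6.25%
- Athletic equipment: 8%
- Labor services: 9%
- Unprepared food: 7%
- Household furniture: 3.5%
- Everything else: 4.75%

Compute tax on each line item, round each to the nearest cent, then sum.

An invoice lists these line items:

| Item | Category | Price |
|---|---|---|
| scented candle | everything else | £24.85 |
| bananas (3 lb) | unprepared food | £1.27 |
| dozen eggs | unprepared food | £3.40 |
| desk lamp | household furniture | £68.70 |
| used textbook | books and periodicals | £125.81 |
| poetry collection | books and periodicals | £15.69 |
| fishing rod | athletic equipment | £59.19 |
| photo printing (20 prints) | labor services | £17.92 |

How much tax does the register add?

Scented candle £24.85: everything else → 4.75% → £1.18
Bananas (3 lb) £1.27: unprepared food → 7% → £0.09
Dozen eggs £3.40: unprepared food → 7% → £0.24
Desk lamp £68.70: household furniture → 3.5% → £2.40
Used textbook £125.81: books and periodicals → 6.25% → £7.86
Poetry collection £15.69: books and periodicals → 6.25% → £0.98
Fishing rod £59.19: athletic equipment → 8% → £4.74
Photo printing (20 prints) £17.92: labor services → 9% → £1.61
Total tax = £1.18 + £0.09 + £0.24 + £2.40 + £7.86 + £0.98 + £4.74 + £1.61 = £19.10

£19.10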